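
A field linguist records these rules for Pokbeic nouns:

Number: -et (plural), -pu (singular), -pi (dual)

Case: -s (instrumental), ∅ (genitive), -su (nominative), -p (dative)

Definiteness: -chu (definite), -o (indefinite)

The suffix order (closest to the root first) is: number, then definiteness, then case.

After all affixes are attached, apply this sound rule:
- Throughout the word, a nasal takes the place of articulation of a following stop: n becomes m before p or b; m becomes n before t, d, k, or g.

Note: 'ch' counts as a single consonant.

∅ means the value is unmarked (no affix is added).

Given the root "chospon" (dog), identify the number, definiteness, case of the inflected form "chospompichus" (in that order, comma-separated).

dual, definite, instrumental

Segment: chospon-pi-chu-s.
number: -pi → dual.
definiteness: -chu → definite.
case: -s → instrumental.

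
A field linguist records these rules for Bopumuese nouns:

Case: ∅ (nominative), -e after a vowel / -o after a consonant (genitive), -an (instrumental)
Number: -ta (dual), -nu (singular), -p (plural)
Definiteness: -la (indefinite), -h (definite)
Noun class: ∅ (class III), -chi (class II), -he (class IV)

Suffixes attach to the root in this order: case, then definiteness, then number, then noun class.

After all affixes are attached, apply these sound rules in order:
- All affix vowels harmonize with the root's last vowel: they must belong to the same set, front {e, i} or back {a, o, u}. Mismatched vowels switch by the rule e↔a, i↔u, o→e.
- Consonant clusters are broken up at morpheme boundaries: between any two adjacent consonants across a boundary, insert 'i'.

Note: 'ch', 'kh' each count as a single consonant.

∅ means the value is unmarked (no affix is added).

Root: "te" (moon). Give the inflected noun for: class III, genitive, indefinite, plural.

teelep

Attach case genitive -e (after vowel 'e') → tee.
Attach definiteness indefinite -la → teela.
Attach number plural -p → teelap.
noun class = class III: zero marking, form stays teelap.
Apply vowel harmony: teelap → teelep.
Epenthesis: no change.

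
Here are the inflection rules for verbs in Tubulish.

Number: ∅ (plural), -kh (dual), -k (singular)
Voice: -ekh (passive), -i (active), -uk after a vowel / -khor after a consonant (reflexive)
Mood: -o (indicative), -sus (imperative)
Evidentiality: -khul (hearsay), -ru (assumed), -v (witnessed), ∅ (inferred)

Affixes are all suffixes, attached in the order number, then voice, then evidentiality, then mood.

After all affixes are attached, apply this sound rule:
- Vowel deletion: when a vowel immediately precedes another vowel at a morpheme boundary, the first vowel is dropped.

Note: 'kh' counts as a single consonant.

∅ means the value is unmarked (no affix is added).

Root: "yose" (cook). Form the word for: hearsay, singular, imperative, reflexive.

yosekkhorkhulsus

Attach number singular -k → yosek.
Attach voice reflexive -khor (after consonant 'k') → yosekkhor.
Attach evidentiality hearsay -khul → yosekkhorkhul.
Attach mood imperative -sus → yosekkhorkhulsus.
Vowel deletion: no change.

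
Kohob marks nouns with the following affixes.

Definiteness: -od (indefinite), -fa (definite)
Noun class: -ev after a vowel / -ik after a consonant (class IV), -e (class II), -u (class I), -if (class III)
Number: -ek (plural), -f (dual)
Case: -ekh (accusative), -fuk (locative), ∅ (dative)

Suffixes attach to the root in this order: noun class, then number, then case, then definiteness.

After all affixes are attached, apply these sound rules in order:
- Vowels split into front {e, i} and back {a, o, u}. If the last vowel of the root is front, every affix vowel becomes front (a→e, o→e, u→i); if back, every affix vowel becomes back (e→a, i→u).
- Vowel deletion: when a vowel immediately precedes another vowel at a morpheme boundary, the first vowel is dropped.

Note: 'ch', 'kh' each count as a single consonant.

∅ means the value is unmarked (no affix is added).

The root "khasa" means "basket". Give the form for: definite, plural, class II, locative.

khasakfukfa

Attach noun class class II -e → khasae.
Attach number plural -ek → khasaeek.
Attach case locative -fuk → khasaeekfuk.
Attach definiteness definite -fa → khasaeekfukfa.
Apply vowel harmony: khasaeekfukfa → khasaaakfukfa.
Apply vowel deletion: khasaaakfukfa → khasakfukfa.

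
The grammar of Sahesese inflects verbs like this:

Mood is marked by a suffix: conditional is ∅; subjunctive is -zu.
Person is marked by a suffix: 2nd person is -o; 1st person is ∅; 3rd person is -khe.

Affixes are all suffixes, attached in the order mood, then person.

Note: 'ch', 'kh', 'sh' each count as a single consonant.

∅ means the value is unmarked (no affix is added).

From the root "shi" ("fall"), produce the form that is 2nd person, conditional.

mood = conditional: zero marking, form stays shi.
Attach person 2nd person -o → shio.

shio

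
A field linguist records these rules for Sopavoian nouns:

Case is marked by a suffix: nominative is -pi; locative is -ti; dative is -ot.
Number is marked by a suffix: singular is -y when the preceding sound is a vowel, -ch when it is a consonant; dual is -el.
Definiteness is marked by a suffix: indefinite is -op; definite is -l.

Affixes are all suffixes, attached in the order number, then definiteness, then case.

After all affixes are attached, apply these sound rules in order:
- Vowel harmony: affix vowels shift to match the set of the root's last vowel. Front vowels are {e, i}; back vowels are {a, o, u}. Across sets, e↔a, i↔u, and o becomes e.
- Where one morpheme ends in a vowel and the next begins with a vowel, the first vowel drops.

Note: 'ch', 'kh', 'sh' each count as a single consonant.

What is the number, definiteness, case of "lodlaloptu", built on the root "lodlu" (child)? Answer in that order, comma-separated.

Segment: lodlu-el-op-ti.
number: -el → dual.
definiteness: -op → indefinite.
case: -ti → locative.

dual, indefinite, locative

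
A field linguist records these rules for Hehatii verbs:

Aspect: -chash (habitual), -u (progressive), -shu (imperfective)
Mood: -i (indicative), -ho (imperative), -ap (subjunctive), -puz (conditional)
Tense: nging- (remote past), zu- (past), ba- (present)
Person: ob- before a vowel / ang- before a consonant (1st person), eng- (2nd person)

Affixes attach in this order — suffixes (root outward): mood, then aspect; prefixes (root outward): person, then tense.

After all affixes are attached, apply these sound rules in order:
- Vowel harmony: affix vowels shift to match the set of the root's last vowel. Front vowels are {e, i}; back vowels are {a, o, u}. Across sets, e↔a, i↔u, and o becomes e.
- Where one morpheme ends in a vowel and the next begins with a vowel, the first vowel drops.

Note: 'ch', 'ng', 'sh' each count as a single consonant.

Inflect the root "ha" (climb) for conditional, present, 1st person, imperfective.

Attach person 1st person ang- (before consonant 'h') → angha.
Attach mood conditional -puz → anghapuz.
Attach tense present ba- → baanghapuz.
Attach aspect imperfective -shu → baanghapuzshu.
Vowel harmony: no change.
Apply vowel deletion: baanghapuzshu → banghapuzshu.

banghapuzshu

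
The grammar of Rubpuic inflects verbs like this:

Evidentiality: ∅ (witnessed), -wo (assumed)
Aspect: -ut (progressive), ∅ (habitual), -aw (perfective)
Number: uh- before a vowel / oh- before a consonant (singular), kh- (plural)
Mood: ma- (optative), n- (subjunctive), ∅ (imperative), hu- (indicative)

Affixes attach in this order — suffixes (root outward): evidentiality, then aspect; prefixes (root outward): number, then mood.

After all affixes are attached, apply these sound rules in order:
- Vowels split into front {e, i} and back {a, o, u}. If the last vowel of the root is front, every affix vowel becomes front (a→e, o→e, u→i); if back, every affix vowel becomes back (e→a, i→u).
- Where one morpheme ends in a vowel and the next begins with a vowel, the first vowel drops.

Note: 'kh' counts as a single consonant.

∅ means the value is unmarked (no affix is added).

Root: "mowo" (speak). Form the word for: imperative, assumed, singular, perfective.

ohmowowaw

Attach number singular oh- (before consonant 'm') → ohmowo.
Attach evidentiality assumed -wo → ohmowowo.
Attach aspect perfective -aw → ohmowowoaw.
mood = imperative: zero marking, form stays ohmowowoaw.
Vowel harmony: no change.
Apply vowel deletion: ohmowowoaw → ohmowowaw.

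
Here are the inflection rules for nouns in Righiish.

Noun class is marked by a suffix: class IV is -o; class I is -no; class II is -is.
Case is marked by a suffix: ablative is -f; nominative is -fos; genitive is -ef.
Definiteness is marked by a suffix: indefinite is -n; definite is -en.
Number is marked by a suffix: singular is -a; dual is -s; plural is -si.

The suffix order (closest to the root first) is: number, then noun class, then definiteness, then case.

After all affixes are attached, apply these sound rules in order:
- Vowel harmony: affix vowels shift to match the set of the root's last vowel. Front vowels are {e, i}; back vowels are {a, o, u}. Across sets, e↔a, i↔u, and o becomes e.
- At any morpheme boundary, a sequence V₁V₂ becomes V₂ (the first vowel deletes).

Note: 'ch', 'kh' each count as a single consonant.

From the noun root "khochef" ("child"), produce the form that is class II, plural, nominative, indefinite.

khochefsisnfes

Attach number plural -si → khochefsi.
Attach noun class class II -is → khochefsiis.
Attach definiteness indefinite -n → khochefsiisn.
Attach case nominative -fos → khochefsiisnfos.
Apply vowel harmony: khochefsiisnfos → khochefsiisnfes.
Apply vowel deletion: khochefsiisnfes → khochefsisnfes.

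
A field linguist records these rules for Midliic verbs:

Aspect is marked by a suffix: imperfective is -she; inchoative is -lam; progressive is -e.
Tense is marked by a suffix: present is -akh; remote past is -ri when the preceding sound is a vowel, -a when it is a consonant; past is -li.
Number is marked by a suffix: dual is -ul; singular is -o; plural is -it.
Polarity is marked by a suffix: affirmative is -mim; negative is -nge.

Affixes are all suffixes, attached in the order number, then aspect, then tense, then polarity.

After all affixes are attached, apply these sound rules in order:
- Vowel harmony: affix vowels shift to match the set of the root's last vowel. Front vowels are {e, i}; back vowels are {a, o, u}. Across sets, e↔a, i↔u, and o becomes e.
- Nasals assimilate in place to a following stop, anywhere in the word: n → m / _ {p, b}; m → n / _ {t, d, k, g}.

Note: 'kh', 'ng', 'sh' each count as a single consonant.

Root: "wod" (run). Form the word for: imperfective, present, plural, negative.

Attach number plural -it → wodit.
Attach aspect imperfective -she → woditshe.
Attach tense present -akh → woditsheakh.
Attach polarity negative -nge → woditsheakhnge.
Apply vowel harmony: woditsheakhnge → wodutshaakhnga.
Nasal assimilation: no change.

wodutshaakhnga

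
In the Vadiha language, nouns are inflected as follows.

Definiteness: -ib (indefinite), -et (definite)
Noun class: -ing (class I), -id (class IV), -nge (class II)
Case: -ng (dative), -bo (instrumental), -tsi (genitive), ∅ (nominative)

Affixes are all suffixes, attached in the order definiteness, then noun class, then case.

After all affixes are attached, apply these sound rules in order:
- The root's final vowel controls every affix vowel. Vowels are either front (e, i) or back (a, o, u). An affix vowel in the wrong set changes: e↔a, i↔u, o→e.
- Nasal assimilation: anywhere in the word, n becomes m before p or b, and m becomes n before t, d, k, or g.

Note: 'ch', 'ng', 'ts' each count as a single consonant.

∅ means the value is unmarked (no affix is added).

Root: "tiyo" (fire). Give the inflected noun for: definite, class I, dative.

Attach definiteness definite -et → tiyoet.
Attach noun class class I -ing → tiyoeting.
Attach case dative -ng → tiyoetingng.
Apply vowel harmony: tiyoetingng → tiyoatungng.
Nasal assimilation: no change.

tiyoatungng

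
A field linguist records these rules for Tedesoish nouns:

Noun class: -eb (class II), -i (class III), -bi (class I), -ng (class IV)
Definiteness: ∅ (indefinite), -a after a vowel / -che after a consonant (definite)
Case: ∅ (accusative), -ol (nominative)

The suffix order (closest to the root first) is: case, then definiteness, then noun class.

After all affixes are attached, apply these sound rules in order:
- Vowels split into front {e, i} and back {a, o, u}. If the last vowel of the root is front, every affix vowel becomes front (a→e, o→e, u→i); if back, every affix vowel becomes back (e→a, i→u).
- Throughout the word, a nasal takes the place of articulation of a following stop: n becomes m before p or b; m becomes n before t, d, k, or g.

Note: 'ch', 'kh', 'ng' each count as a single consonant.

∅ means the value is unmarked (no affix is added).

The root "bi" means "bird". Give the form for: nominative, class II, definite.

bielcheeb

Attach case nominative -ol → biol.
Attach definiteness definite -che (after consonant 'l') → biolche.
Attach noun class class II -eb → biolcheeb.
Apply vowel harmony: biolcheeb → bielcheeb.
Nasal assimilation: no change.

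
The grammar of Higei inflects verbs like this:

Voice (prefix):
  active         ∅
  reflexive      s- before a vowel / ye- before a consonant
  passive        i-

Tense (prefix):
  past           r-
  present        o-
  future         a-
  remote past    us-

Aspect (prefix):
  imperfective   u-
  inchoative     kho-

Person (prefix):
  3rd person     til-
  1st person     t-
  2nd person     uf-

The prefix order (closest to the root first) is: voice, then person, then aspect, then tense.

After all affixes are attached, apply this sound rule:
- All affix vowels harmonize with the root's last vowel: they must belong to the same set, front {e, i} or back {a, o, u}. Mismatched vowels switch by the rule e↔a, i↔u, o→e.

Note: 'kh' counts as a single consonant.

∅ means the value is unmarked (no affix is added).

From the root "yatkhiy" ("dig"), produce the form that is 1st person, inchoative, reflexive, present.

Attach voice reflexive ye- (before consonant 'y') → yeyatkhiy.
Attach person 1st person t- → tyeyatkhiy.
Attach aspect inchoative kho- → khotyeyatkhiy.
Attach tense present o- → okhotyeyatkhiy.
Apply vowel harmony: okhotyeyatkhiy → ekhetyeyatkhiy.

ekhetyeyatkhiy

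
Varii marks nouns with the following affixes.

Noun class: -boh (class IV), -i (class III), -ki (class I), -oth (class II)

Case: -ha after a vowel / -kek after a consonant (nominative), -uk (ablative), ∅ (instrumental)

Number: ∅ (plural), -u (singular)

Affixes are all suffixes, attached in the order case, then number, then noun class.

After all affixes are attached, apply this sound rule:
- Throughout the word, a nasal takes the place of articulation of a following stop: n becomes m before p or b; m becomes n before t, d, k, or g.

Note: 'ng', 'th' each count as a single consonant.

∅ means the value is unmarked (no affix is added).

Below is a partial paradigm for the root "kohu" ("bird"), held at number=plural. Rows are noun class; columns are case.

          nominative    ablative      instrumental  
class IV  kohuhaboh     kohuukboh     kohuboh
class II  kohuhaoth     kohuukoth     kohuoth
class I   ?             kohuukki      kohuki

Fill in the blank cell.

Attach case nominative -ha (after vowel 'u') → kohuha.
number = plural: zero marking, form stays kohuha.
Attach noun class class I -ki → kohuhaki.
Nasal assimilation: no change.

kohuhaki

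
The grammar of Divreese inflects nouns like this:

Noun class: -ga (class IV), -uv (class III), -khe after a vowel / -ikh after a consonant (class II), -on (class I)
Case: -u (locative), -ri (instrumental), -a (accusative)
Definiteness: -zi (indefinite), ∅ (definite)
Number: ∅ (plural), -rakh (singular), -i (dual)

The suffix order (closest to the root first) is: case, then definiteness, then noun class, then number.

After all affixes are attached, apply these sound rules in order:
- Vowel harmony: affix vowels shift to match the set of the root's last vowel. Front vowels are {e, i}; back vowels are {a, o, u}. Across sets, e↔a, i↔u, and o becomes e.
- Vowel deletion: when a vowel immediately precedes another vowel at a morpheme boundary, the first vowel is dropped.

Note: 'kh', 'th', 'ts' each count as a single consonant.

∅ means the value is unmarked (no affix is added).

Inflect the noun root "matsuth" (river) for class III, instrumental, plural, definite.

matsuthruv

Attach case instrumental -ri → matsuthri.
definiteness = definite: zero marking, form stays matsuthri.
Attach noun class class III -uv → matsuthriuv.
number = plural: zero marking, form stays matsuthriuv.
Apply vowel harmony: matsuthriuv → matsuthruuv.
Apply vowel deletion: matsuthruuv → matsuthruv.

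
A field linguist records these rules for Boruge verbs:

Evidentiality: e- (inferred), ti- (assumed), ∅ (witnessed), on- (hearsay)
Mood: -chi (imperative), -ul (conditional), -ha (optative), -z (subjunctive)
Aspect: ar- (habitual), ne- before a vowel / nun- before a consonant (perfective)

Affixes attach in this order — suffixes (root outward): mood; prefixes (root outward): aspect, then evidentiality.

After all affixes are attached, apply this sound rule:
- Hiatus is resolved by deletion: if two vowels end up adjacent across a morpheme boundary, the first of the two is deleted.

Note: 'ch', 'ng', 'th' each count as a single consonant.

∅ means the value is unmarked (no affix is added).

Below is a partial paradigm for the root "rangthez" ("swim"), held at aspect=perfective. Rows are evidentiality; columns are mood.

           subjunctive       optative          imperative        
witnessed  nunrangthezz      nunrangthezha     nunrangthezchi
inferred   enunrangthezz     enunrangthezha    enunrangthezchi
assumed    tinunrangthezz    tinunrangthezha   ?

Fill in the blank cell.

tinunrangthezchi

Attach mood imperative -chi → rangthezchi.
Attach aspect perfective nun- (before consonant 'r') → nunrangthezchi.
Attach evidentiality assumed ti- → tinunrangthezchi.
Vowel deletion: no change.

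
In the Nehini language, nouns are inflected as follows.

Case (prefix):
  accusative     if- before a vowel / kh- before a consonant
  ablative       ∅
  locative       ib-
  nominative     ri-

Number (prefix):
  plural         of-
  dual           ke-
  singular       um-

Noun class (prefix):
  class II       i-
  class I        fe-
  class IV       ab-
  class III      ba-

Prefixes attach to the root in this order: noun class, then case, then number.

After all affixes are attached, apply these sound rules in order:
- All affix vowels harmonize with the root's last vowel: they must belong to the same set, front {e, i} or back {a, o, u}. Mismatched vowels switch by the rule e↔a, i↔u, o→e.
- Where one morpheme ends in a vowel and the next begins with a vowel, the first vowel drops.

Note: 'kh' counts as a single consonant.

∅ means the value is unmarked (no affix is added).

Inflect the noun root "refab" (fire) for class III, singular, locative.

umubbarefab

Attach noun class class III ba- → barefab.
Attach case locative ib- → ibbarefab.
Attach number singular um- → umibbarefab.
Apply vowel harmony: umibbarefab → umubbarefab.
Vowel deletion: no change.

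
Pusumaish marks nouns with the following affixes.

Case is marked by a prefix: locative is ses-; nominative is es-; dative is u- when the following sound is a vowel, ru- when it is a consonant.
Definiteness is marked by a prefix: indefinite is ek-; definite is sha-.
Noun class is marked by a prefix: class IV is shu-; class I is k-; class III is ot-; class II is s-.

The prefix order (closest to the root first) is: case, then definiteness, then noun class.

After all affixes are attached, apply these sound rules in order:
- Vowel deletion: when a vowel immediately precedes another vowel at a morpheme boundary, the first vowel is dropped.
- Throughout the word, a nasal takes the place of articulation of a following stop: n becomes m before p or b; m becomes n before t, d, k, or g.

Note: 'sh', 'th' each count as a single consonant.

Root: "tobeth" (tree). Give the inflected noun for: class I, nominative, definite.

kshestobeth

Attach case nominative es- → estobeth.
Attach definiteness definite sha- → shaestobeth.
Attach noun class class I k- → kshaestobeth.
Apply vowel deletion: kshaestobeth → kshestobeth.
Nasal assimilation: no change.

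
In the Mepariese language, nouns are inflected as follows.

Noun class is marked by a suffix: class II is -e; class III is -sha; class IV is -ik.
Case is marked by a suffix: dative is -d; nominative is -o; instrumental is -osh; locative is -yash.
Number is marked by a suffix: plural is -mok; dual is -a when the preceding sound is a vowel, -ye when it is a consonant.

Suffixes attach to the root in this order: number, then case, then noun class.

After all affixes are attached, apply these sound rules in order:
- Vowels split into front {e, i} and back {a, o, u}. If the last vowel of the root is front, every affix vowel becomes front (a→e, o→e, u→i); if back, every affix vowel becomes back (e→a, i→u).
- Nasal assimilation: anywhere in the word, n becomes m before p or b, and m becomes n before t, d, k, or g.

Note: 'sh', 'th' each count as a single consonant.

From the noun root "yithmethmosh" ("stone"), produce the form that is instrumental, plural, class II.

Attach number plural -mok → yithmethmoshmok.
Attach case instrumental -osh → yithmethmoshmokosh.
Attach noun class class II -e → yithmethmoshmokoshe.
Apply vowel harmony: yithmethmoshmokoshe → yithmethmoshmokosha.
Nasal assimilation: no change.

yithmethmoshmokosha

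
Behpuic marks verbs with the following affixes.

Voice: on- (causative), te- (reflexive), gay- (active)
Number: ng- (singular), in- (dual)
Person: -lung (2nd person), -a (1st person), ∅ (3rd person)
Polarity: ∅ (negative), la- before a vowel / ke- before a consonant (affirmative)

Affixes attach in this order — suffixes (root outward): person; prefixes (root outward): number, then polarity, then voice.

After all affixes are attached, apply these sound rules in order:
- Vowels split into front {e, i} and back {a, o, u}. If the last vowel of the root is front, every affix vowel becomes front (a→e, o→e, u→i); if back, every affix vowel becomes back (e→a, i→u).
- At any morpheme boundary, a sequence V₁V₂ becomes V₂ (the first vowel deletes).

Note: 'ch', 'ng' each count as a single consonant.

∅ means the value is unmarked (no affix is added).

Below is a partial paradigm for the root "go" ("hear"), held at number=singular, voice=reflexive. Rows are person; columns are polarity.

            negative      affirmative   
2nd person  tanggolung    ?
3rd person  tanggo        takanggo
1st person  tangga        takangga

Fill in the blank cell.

Attach number singular ng- → nggo.
Attach polarity affirmative ke- (before consonant 'ng') → kenggo.
Attach person 2nd person -lung → kenggolung.
Attach voice reflexive te- → tekenggolung.
Apply vowel harmony: tekenggolung → takanggolung.
Vowel deletion: no change.

takanggolung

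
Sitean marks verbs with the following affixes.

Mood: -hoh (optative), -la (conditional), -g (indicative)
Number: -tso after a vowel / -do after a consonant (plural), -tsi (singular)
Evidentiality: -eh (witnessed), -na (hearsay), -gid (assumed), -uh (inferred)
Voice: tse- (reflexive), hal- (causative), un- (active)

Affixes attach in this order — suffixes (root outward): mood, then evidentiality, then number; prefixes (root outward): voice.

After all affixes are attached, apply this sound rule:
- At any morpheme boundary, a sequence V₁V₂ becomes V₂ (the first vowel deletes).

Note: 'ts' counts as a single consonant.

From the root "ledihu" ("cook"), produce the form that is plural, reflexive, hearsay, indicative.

Attach mood indicative -g → ledihug.
Attach voice reflexive tse- → tseledihug.
Attach evidentiality hearsay -na → tseledihugna.
Attach number plural -tso (after vowel 'a') → tseledihugnatso.
Vowel deletion: no change.

tseledihugnatso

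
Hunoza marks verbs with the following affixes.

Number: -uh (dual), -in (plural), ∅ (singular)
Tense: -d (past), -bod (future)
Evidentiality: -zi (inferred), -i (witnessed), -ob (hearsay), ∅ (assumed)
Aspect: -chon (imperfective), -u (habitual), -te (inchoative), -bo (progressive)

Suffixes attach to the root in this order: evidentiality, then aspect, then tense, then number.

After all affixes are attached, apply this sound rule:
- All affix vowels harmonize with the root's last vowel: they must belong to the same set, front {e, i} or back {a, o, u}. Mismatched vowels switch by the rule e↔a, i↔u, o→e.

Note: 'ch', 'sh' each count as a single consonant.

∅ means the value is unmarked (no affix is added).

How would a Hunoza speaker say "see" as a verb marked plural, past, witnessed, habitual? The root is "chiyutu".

Attach evidentiality witnessed -i → chiyutui.
Attach aspect habitual -u → chiyutuiu.
Attach tense past -d → chiyutuiud.
Attach number plural -in → chiyutuiudin.
Apply vowel harmony: chiyutuiudin → chiyutuuudun.

chiyutuuudun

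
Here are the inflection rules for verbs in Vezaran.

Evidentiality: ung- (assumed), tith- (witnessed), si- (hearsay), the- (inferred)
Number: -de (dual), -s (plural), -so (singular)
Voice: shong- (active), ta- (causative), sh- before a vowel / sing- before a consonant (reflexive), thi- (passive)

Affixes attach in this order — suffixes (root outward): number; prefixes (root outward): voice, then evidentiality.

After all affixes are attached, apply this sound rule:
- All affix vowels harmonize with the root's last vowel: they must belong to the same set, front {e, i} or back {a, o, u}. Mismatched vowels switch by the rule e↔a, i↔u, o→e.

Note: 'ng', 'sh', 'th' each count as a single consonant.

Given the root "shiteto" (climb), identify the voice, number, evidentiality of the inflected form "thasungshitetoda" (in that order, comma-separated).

reflexive, dual, inferred

Segment: the-sing-shiteto-de.
voice: sh/sing- → reflexive.
number: -de → dual.
evidentiality: the- → inferred.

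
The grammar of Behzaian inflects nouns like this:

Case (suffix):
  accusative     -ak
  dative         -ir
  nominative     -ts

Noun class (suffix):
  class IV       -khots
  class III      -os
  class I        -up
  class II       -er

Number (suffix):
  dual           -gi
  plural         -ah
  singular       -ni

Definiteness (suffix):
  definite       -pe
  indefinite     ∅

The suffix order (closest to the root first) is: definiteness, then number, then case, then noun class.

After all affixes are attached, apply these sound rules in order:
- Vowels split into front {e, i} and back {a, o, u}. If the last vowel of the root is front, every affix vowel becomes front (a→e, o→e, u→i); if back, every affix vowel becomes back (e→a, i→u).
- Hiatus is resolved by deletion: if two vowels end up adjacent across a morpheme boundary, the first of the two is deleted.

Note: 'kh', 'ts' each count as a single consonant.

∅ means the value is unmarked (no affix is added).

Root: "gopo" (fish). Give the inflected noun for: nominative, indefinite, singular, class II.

goponutsar

definiteness = indefinite: zero marking, form stays gopo.
Attach number singular -ni → goponi.
Attach case nominative -ts → goponits.
Attach noun class class II -er → goponitser.
Apply vowel harmony: goponitser → goponutsar.
Vowel deletion: no change.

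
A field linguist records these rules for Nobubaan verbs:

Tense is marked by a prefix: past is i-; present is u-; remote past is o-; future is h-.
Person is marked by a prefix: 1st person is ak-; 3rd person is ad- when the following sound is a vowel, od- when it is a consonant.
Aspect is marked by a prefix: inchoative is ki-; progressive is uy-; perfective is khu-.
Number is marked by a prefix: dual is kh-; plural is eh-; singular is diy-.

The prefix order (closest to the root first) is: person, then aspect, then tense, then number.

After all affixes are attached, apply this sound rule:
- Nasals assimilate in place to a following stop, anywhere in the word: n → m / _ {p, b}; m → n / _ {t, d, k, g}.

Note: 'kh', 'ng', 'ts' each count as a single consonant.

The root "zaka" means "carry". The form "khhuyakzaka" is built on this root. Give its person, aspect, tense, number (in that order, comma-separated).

1st person, progressive, future, dual

Segment: kh-h-uy-ak-zaka.
person: ak- → 1st person.
aspect: uy- → progressive.
tense: h- → future.
number: kh- → dual.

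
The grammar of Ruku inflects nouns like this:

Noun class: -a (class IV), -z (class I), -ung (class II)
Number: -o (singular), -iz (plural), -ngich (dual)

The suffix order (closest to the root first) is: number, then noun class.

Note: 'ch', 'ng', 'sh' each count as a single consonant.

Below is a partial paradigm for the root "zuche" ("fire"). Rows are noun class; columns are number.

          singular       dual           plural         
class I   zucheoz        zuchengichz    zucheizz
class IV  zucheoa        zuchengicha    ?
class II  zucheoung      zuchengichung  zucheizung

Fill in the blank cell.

zucheiza

Attach number plural -iz → zucheiz.
Attach noun class class IV -a → zucheiza.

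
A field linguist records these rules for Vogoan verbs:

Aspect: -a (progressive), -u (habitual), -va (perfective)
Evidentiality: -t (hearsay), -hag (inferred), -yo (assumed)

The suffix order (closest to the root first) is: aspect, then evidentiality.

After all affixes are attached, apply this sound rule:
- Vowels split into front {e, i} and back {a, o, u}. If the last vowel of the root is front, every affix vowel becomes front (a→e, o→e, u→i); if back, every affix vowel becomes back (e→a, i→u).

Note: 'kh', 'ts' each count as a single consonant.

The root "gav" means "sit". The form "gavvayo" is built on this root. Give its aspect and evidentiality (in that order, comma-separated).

Segment: gav-va-yo.
aspect: -va → perfective.
evidentiality: -yo → assumed.

perfective, assumed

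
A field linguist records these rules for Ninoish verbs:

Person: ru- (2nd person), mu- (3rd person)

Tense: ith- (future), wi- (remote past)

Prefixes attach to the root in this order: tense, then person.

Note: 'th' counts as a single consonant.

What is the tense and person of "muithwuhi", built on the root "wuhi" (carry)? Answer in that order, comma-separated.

future, 3rd person

Segment: mu-ith-wuhi.
tense: ith- → future.
person: mu- → 3rd person.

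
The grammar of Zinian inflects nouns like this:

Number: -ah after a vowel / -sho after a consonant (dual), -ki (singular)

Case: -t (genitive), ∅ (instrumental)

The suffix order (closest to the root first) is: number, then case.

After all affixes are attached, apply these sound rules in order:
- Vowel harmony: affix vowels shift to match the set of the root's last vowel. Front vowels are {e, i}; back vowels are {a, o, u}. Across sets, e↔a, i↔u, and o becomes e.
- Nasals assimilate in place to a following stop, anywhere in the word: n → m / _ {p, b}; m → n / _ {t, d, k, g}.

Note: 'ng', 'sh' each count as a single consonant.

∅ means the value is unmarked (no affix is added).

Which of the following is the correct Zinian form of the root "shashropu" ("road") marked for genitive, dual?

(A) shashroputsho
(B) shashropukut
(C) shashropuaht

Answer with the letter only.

Attach number dual -ah (after vowel 'u') → shashropuah.
Attach case genitive -t → shashropuaht.
Vowel harmony: no change.
Nasal assimilation: no change.
So the correct form is shashropuaht, option (C).
(A) shashroputsho is wrong: it has the affixes in the wrong order.
(B) shashropukut is wrong: it uses singular instead of dual for number.

C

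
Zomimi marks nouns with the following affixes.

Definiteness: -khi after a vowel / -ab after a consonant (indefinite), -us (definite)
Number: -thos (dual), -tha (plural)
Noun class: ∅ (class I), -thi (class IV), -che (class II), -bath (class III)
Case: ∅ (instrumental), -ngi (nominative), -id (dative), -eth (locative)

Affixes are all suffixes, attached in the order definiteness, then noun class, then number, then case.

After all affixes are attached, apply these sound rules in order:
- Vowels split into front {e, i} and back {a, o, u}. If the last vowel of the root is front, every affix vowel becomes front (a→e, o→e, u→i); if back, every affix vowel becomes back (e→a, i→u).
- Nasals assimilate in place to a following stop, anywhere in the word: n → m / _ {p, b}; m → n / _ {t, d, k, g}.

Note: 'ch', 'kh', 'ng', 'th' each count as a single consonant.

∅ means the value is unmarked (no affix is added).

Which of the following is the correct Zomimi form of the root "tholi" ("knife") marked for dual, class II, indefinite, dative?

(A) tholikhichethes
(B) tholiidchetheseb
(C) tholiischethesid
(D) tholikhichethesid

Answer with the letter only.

Attach definiteness indefinite -khi (after vowel 'i') → tholikhi.
Attach noun class class II -che → tholikhiche.
Attach number dual -thos → tholikhichethos.
Attach case dative -id → tholikhichethosid.
Apply vowel harmony: tholikhichethosid → tholikhichethesid.
Nasal assimilation: no change.
So the correct form is tholikhichethesid, option (D).
(A) tholikhichethes is wrong: it uses instrumental instead of dative for case.
(C) tholiischethesid is wrong: it uses definite instead of indefinite for definiteness.
(B) tholiidchetheseb is wrong: it has the affixes in the wrong order.

D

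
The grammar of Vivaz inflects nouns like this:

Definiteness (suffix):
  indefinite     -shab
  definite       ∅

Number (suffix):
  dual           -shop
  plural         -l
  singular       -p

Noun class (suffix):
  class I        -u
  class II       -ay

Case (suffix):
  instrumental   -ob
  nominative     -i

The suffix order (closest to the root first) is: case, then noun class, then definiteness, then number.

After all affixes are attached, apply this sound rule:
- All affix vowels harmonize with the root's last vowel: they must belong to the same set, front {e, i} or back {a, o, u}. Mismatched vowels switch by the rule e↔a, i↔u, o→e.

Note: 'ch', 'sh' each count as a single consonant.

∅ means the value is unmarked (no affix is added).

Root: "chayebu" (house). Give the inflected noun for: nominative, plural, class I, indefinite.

Attach case nominative -i → chayebui.
Attach noun class class I -u → chayebuiu.
Attach definiteness indefinite -shab → chayebuiushab.
Attach number plural -l → chayebuiushabl.
Apply vowel harmony: chayebuiushabl → chayebuuushabl.

chayebuuushabl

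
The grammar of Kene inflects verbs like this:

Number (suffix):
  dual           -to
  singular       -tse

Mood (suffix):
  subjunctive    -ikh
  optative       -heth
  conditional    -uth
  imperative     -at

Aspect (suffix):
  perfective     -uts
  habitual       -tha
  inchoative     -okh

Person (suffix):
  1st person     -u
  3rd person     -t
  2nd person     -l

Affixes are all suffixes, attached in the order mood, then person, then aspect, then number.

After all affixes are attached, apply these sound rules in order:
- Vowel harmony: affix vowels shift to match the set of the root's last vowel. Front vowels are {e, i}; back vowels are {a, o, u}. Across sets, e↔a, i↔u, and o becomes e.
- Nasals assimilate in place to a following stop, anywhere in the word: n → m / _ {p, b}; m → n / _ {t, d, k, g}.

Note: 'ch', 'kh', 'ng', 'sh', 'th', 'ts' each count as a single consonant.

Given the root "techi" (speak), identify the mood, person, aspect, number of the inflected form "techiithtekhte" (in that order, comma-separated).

conditional, 3rd person, inchoative, dual

Segment: techi-uth-t-okh-to.
mood: -uth → conditional.
person: -t → 3rd person.
aspect: -okh → inchoative.
number: -to → dual.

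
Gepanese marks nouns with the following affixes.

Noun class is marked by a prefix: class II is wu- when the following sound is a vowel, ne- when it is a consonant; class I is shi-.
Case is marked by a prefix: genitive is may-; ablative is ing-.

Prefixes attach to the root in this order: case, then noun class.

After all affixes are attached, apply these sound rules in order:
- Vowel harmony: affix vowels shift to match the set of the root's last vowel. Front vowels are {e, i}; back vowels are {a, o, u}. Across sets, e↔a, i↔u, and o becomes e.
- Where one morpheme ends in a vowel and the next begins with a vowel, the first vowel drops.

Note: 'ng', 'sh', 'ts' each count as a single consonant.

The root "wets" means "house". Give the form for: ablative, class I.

shingwets

Attach case ablative ing- → ingwets.
Attach noun class class I shi- → shiingwets.
Vowel harmony: no change.
Apply vowel deletion: shiingwets → shingwets.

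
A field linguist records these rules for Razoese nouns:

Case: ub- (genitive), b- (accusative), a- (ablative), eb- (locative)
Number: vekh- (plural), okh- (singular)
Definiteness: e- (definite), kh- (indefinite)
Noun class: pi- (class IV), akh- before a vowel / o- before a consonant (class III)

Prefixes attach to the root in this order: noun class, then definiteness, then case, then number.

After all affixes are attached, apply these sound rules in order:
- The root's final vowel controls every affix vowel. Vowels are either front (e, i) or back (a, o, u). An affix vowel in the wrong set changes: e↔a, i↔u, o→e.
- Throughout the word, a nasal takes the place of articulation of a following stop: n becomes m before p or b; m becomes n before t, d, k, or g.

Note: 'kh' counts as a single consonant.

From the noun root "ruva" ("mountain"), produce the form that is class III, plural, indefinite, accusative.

vakhbkhoruva

Attach noun class class III o- (before consonant 'r') → oruva.
Attach definiteness indefinite kh- → khoruva.
Attach case accusative b- → bkhoruva.
Attach number plural vekh- → vekhbkhoruva.
Apply vowel harmony: vekhbkhoruva → vakhbkhoruva.
Nasal assimilation: no change.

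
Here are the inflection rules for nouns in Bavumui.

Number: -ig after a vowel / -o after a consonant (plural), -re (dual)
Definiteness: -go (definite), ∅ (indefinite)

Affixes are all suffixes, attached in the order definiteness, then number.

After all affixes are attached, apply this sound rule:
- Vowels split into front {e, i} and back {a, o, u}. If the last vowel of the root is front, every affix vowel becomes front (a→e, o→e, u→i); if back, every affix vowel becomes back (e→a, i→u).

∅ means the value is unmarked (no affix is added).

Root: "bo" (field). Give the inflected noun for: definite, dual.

Attach definiteness definite -go → bogo.
Attach number dual -re → bogore.
Apply vowel harmony: bogore → bogora.

bogora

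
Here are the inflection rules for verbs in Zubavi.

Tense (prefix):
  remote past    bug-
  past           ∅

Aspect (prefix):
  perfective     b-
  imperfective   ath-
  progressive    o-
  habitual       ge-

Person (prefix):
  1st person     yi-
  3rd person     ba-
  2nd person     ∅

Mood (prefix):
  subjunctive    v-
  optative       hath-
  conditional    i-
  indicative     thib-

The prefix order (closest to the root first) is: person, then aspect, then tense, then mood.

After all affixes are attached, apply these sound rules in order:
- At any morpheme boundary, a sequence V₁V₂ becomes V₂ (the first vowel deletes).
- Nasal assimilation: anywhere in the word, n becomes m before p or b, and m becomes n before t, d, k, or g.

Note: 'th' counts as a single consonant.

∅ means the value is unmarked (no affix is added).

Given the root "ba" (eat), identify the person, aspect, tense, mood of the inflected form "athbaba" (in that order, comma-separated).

Segment: i-ath-ba-ba.
person: ba- → 3rd person.
aspect: ath- → imperfective.
tense: ∅ → past.
mood: i- → conditional.

3rd person, imperfective, past, conditional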